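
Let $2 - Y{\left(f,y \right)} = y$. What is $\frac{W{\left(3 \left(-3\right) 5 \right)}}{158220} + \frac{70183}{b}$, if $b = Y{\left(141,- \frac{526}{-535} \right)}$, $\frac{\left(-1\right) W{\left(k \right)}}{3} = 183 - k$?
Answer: $\frac{165023032139}{2390880} \approx 69022.0$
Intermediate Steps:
$Y{\left(f,y \right)} = 2 - y$
$W{\left(k \right)} = -549 + 3 k$ ($W{\left(k \right)} = - 3 \left(183 - k\right) = -549 + 3 k$)
$b = \frac{544}{535}$ ($b = 2 - - \frac{526}{-535} = 2 - \left(-526\right) \left(- \frac{1}{535}\right) = 2 - \frac{526}{535} = \frac{544}{535} \approx 1.0168$)
$\frac{W{\left(3 \left(-3\right) 5 \right)}}{158220} + \frac{70183}{b} = \frac{-549 + 3 \cdot 3 \left(-3\right) 5}{158220} + \frac{70183}{\frac{544}{535}} = \left(-549 + 3 \left(\left(-9\right) 5\right)\right) \frac{1}{158220} + 70183 \cdot \frac{535}{544} = \left(-549 + 3 \left(-45\right)\right) \frac{1}{158220} + \frac{37547905}{544} = \left(-549 - 135\right) \frac{1}{158220} + \frac{37547905}{544} = \left(-684\right) \frac{1}{158220} + \frac{37547905}{544} = - \frac{19}{4395} + \frac{37547905}{544} = \frac{165023032139}{2390880}$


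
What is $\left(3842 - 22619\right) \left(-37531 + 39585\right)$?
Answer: $-38567958$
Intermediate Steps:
$\left(3842 - 22619\right) \left(-37531 + 39585\right) = \left(-18777\right) 2054 = -38567958$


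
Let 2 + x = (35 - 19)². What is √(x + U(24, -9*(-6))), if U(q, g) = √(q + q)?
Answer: √(254 + 4*√3) ≈ 16.153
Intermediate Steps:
U(q, g) = √2*√q (U(q, g) = √(2*q) = √2*√q)
x = 254 (x = -2 + (35 - 19)² = -2 + 16² = -2 + 256 = 254)
√(x + U(24, -9*(-6))) = √(254 + √2*√24) = √(254 + √2*(2*√6)) = √(254 + 4*√3)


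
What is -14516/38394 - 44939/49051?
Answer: -1218706141/941632047 ≈ -1.2942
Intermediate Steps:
-14516/38394 - 44939/49051 = -14516*1/38394 - 44939*1/49051 = -7258/19197 - 44939/49051 = -1218706141/941632047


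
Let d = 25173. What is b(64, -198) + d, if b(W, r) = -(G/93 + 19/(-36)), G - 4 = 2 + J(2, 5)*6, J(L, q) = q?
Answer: 28093225/1116 ≈ 25173.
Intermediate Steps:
G = 36 (G = 4 + (2 + 5*6) = 4 + (2 + 30) = 4 + 32 = 36)
b(W, r) = 157/1116 (b(W, r) = -(36/93 + 19/(-36)) = -(36*(1/93) + 19*(-1/36)) = -(12/31 - 19/36) = -1*(-157/1116) = 157/1116)
b(64, -198) + d = 157/1116 + 25173 = 28093225/1116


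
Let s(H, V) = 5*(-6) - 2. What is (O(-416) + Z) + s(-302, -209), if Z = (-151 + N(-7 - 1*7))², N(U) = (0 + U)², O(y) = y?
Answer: 1577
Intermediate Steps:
s(H, V) = -32 (s(H, V) = -30 - 2 = -32)
N(U) = U²
Z = 2025 (Z = (-151 + (-7 - 1*7)²)² = (-151 + (-7 - 7)²)² = (-151 + (-14)²)² = (-151 + 196)² = 45² = 2025)
(O(-416) + Z) + s(-302, -209) = (-416 + 2025) - 32 = 1609 - 32 = 1577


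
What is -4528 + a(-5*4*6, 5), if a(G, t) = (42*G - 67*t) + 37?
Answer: -9866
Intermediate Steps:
a(G, t) = 37 - 67*t + 42*G (a(G, t) = (-67*t + 42*G) + 37 = 37 - 67*t + 42*G)
-4528 + a(-5*4*6, 5) = -4528 + (37 - 67*5 + 42*(-5*4*6)) = -4528 + (37 - 335 + 42*(-20*6)) = -4528 + (37 - 335 + 42*(-120)) = -4528 + (37 - 335 - 5040) = -4528 - 5338 = -9866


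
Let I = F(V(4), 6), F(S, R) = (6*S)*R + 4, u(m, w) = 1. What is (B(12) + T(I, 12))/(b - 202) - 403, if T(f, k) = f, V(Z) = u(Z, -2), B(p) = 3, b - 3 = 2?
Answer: -79434/197 ≈ -403.22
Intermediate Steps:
b = 5 (b = 3 + 2 = 5)
V(Z) = 1
F(S, R) = 4 + 6*R*S (F(S, R) = 6*R*S + 4 = 4 + 6*R*S)
I = 40 (I = 4 + 6*6*1 = 4 + 36 = 40)
(B(12) + T(I, 12))/(b - 202) - 403 = (3 + 40)/(5 - 202) - 403 = 43/(-197) - 403 = 43*(-1/197) - 403 = -43/197 - 403 = -79434/197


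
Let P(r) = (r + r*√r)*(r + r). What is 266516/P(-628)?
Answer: 66629/124033768 - 66629*I*√157/62016884 ≈ 0.00053718 - 0.013462*I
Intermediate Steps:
P(r) = 2*r*(r + r^(3/2)) (P(r) = (r + r^(3/2))*(2*r) = 2*r*(r + r^(3/2)))
266516/P(-628) = 266516/(2*(-628)² + 2*(-628)^(5/2)) = 266516/(2*394384 + 2*(788768*I*√157)) = 266516/(788768 + 1577536*I*√157)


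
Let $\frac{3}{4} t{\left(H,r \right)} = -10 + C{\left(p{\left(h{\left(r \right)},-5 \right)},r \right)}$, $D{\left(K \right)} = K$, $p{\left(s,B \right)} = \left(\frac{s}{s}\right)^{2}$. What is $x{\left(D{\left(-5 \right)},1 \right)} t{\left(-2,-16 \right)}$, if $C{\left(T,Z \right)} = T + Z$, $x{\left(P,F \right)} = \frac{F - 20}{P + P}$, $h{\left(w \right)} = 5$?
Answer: $- \frac{190}{3} \approx -63.333$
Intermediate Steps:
$p{\left(s,B \right)} = 1$ ($p{\left(s,B \right)} = 1^{2} = 1$)
$x{\left(P,F \right)} = \frac{-20 + F}{2 P}$
$t{\left(H,r \right)} = -12 + \frac{4 r}{3}$ ($t{\left(H,r \right)} = \frac{4 \left(-10 + \left(1 + r\right)\right)}{3} = \frac{4 \left(-9 + r\right)}{3} = -12 + \frac{4 r}{3}$)
$x{\left(D{\left(-5 \right)},1 \right)} t{\left(-2,-16 \right)} = \frac{-20 + 1}{2 \left(-5\right)} \left(-12 + \frac{4}{3} \left(-16\right)\right) = \frac{1}{2} \left(- \frac{1}{5}\right) \left(-19\right) \left(-12 - \frac{64}{3}\right) = \frac{19}{10} \left(- \frac{100}{3}\right) = - \frac{190}{3}$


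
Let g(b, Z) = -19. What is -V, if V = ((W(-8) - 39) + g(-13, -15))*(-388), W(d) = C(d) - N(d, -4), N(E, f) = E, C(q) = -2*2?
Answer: -20952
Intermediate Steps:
C(q) = -4
W(d) = -4 - d
V = 20952 (V = (((-4 - 1*(-8)) - 39) - 19)*(-388) = (((-4 + 8) - 39) - 19)*(-388) = ((4 - 39) - 19)*(-388) = (-35 - 19)*(-388) = -54*(-388) = 20952)
-V = -1*20952 = -20952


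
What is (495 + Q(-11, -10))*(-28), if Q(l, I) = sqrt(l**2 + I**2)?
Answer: -13860 - 28*sqrt(221) ≈ -14276.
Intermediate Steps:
Q(l, I) = sqrt(I**2 + l**2)
(495 + Q(-11, -10))*(-28) = (495 + sqrt((-10)**2 + (-11)**2))*(-28) = (495 + sqrt(100 + 121))*(-28) = (495 + sqrt(221))*(-28) = -13860 - 28*sqrt(221)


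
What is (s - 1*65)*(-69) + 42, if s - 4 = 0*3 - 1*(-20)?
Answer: 2871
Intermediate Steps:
s = 24 (s = 4 + (0*3 - 1*(-20)) = 4 + (0 + 20) = 4 + 20 = 24)
(s - 1*65)*(-69) + 42 = (24 - 1*65)*(-69) + 42 = (24 - 65)*(-69) + 42 = -41*(-69) + 42 = 2829 + 42 = 2871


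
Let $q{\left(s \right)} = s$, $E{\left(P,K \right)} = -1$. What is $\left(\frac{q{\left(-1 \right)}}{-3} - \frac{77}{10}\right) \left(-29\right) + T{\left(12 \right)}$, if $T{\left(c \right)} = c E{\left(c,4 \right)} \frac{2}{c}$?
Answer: $\frac{6349}{30} \approx 211.63$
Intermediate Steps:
$T{\left(c \right)} = -2$ ($T{\left(c \right)} = c \left(-1\right) \frac{2}{c} = - c \frac{2}{c} = -2$)
$\left(\frac{q{\left(-1 \right)}}{-3} - \frac{77}{10}\right) \left(-29\right) + T{\left(12 \right)} = \left(- \frac{1}{-3} - \frac{77}{10}\right) \left(-29\right) - 2 = \left(\left(-1\right) \left(- \frac{1}{3}\right) - \frac{77}{10}\right) \left(-29\right) - 2 = \left(\frac{1}{3} - \frac{77}{10}\right) \left(-29\right) - 2 = \left(- \frac{221}{30}\right) \left(-29\right) - 2 = \frac{6409}{30} - 2 = \frac{6349}{30}$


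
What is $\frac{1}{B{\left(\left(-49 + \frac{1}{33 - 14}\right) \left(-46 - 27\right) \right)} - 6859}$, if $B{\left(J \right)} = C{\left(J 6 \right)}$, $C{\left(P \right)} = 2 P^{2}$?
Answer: $\frac{361}{331849275101} \approx 1.0878 \cdot 10^{-9}$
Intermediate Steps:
$B{\left(J \right)} = 72 J^{2}$ ($B{\left(J \right)} = 2 \left(J 6\right)^{2} = 2 \left(6 J\right)^{2} = 2 \cdot 36 J^{2} = 72 J^{2}$)
$\frac{1}{B{\left(\left(-49 + \frac{1}{33 - 14}\right) \left(-46 - 27\right) \right)} - 6859} = \frac{1}{72 \left(\left(-49 + \frac{1}{33 - 14}\right) \left(-46 - 27\right)\right)^{2} - 6859} = \frac{1}{72 \left(\left(-49 + \frac{1}{19}\right) \left(-73\right)\right)^{2} - 6859} = \frac{1}{72 \left(\left(- \frac{930}{19}\right) \left(-73\right)\right)^{2} - 6859} = \frac{1}{72 \left(\frac{67890}{19}\right)^{2} - 6859} = \frac{1}{72 \cdot \frac{4609052100}{361} - 6859} = \frac{1}{\frac{331851751200}{361} - 6859} = \frac{1}{\frac{331849275101}{361}} = \frac{361}{331849275101}$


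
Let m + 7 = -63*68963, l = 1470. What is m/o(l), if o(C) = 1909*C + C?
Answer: -155167/100275 ≈ -1.5474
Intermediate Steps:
o(C) = 1910*C
m = -4344676 (m = -7 - 63*68963 = -7 - 4344669 = -4344676)
m/o(l) = -4344676/(1910*1470) = -4344676/2807700 = -4344676*1/2807700 = -155167/100275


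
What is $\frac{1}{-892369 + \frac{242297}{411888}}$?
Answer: $- \frac{411888}{367555840375} \approx -1.1206 \cdot 10^{-6}$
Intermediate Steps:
$\frac{1}{-892369 + \frac{242297}{411888}} = \frac{1}{- \frac{367555840375}{411888}} = - \frac{411888}{367555840375}$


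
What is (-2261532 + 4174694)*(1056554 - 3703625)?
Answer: -5064275648502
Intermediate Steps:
(-2261532 + 4174694)*(1056554 - 3703625) = 1913162*(-2647071) = -5064275648502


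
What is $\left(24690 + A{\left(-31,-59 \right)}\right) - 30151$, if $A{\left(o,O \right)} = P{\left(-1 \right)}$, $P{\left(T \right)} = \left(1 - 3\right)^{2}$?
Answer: $-5457$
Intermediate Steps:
$P{\left(T \right)} = 4$ ($P{\left(T \right)} = \left(-2\right)^{2} = 4$)
$A{\left(o,O \right)} = 4$
$\left(24690 + A{\left(-31,-59 \right)}\right) - 30151 = \left(24690 + 4\right) - 30151 = 24694 - 30151 = -5457$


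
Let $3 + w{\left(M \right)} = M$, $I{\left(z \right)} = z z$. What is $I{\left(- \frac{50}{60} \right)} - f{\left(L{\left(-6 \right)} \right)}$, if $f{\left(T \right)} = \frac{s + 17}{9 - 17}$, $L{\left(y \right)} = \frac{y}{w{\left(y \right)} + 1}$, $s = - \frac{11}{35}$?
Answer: $\frac{3503}{1260} \approx 2.7802$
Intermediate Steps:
$I{\left(z \right)} = z^{2}$
$w{\left(M \right)} = -3 + M$
$s = - \frac{11}{35}$ ($s = \left(-11\right) \frac{1}{35} = - \frac{11}{35} \approx -0.31429$)
$L{\left(y \right)} = \frac{y}{-2 + y}$ ($L{\left(y \right)} = \frac{y}{\left(-3 + y\right) + 1} = \frac{y}{-2 + y}$)
$f{\left(T \right)} = - \frac{73}{35}$ ($f{\left(T \right)} = \frac{- \frac{11}{35} + 17}{9 - 17} = \frac{584}{35 \left(-8\right)} = \frac{584}{35} \left(- \frac{1}{8}\right) = - \frac{73}{35}$)
$I{\left(- \frac{50}{60} \right)} - f{\left(L{\left(-6 \right)} \right)} = \left(- \frac{50}{60}\right)^{2} - - \frac{73}{35} = \left(\left(-50\right) \frac{1}{60}\right)^{2} + \frac{73}{35} = \left(- \frac{5}{6}\right)^{2} + \frac{73}{35} = \frac{25}{36} + \frac{73}{35} = \frac{3503}{1260}$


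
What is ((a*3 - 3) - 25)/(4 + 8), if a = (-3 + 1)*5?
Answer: -29/6 ≈ -4.8333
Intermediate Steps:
a = -10 (a = -2*5 = -10)
((a*3 - 3) - 25)/(4 + 8) = ((-10*3 - 3) - 25)/(4 + 8) = ((-30 - 3) - 25)/12 = (-33 - 25)*(1/12) = -58*1/12 = -29/6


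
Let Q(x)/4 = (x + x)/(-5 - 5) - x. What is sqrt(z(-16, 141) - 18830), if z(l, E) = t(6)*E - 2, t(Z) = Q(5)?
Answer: 2*I*sqrt(5554) ≈ 149.05*I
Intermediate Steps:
Q(x) = -24*x/5 (Q(x) = 4*((x + x)/(-5 - 5) - x) = 4*((2*x)/(-10) - x) = 4*((2*x)*(-1/10) - x) = 4*(-x/5 - x) = 4*(-6*x/5) = -24*x/5)
t(Z) = -24 (t(Z) = -24/5*5 = -24)
z(l, E) = -2 - 24*E (z(l, E) = -24*E - 2 = -2 - 24*E)
sqrt(z(-16, 141) - 18830) = sqrt((-2 - 24*141) - 18830) = sqrt((-2 - 3384) - 18830) = sqrt(-3386 - 18830) = sqrt(-22216) = 2*I*sqrt(5554)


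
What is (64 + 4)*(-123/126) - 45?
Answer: -2339/21 ≈ -111.38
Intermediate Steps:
(64 + 4)*(-123/126) - 45 = 68*(-123*1/126) - 45 = 68*(-41/42) - 45 = -1394/21 - 45 = -2339/21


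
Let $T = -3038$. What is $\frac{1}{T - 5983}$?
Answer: $- \frac{1}{9021} \approx -0.00011085$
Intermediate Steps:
$\frac{1}{T - 5983} = \frac{1}{-3038 - 5983} = \frac{1}{-9021} = - \frac{1}{9021}$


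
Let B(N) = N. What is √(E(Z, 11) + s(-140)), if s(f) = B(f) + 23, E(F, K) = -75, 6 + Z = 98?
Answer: 8*I*√3 ≈ 13.856*I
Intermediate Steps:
Z = 92 (Z = -6 + 98 = 92)
s(f) = 23 + f (s(f) = f + 23 = 23 + f)
√(E(Z, 11) + s(-140)) = √(-75 + (23 - 140)) = √(-75 - 117) = √(-192) = 8*I*√3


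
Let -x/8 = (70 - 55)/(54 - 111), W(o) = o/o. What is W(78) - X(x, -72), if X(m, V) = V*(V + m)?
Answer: -95597/19 ≈ -5031.4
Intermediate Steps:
W(o) = 1
x = 40/19 (x = -8*(70 - 55)/(54 - 111) = -120/(-57) = -120*(-1)/57 = -8*(-5/19) = 40/19 ≈ 2.1053)
W(78) - X(x, -72) = 1 - (-72)*(-72 + 40/19) = 1 - (-72)*(-1328)/19 = 1 - 1*95616/19 = 1 - 95616/19 = -95597/19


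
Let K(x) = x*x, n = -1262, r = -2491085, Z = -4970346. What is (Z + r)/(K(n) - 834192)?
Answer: -7461431/758452 ≈ -9.8377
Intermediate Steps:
K(x) = x²
(Z + r)/(K(n) - 834192) = (-4970346 - 2491085)/((-1262)² - 834192) = -7461431/(1592644 - 834192) = -7461431/758452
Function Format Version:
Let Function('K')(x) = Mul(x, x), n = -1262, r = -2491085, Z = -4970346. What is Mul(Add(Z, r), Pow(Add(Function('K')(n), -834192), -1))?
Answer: Rational(-7461431, 758452) ≈ -9.8377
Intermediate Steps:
Function('K')(x) = Pow(x, 2)
Mul(Add(Z, r), Pow(Add(Function('K')(n), -834192), -1)) = Mul(Add(-4970346, -2491085), Pow(Add(Pow(-1262, 2), -834192), -1)) = Mul(-7461431, Pow(Add(1592644, -834192), -1)) = Mul(-7461431, Pow(758452, -1)) = Mul(-7461431, Rational(1, 758452)) = Rational(-7461431, 758452)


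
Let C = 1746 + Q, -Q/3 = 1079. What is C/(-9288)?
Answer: 497/3096 ≈ 0.16053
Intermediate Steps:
Q = -3237 (Q = -3*1079 = -3237)
C = -1491 (C = 1746 - 3237 = -1491)
C/(-9288) = -1491/(-9288) = -1491*(-1/9288) = 497/3096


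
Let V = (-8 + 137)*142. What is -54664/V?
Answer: -27332/9159 ≈ -2.9842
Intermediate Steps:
V = 18318 (V = 129*142 = 18318)
-54664/V = -54664/18318 = -54664*1/18318 = -27332/9159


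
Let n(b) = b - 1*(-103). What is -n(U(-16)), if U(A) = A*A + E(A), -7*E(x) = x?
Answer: -2529/7 ≈ -361.29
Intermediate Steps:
E(x) = -x/7
U(A) = A² - A/7 (U(A) = A*A - A/7 = A² - A/7)
n(b) = 103 + b (n(b) = b + 103 = 103 + b)
-n(U(-16)) = -(103 - 16*(-⅐ - 16)) = -(103 - 16*(-113/7)) = -(103 + 1808/7) = -1*2529/7 = -2529/7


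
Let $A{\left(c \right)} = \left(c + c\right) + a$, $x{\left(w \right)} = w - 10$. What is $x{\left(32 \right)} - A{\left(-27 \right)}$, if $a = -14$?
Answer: $90$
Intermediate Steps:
$x{\left(w \right)} = -10 + w$ ($x{\left(w \right)} = w - 10 = -10 + w$)
$A{\left(c \right)} = -14 + 2 c$ ($A{\left(c \right)} = \left(c + c\right) - 14 = 2 c - 14 = -14 + 2 c$)
$x{\left(32 \right)} - A{\left(-27 \right)} = \left(-10 + 32\right) - \left(-14 + 2 \left(-27\right)\right) = 22 - \left(-14 - 54\right) = 22 - -68 = 22 + 68 = 90$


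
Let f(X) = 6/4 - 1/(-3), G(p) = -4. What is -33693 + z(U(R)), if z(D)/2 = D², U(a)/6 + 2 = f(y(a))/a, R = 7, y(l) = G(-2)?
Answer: -1640299/49 ≈ -33476.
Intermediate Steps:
y(l) = -4
f(X) = 11/6 (f(X) = 6*(¼) - 1*(-⅓) = 3/2 + ⅓ = 11/6)
U(a) = -12 + 11/a (U(a) = -12 + 6*(11/(6*a)) = -12 + 11/a)
z(D) = 2*D²
-33693 + z(U(R)) = -33693 + 2*(-12 + 11/7)² = -33693 + 2*(-73/7)² = -33693 + 2*(5329/49) = -33693 + 10658/49 = -1640299/49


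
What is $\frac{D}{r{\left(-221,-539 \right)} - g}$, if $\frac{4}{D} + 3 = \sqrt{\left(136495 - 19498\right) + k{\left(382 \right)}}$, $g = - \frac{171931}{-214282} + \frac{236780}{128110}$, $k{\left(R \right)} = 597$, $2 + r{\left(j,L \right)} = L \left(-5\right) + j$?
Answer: $\frac{577929832}{13983900734612835} + \frac{577929832 \sqrt{13066}}{13983900734612835} \approx 4.7654 \cdot 10^{-6}$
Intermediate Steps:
$r{\left(j,L \right)} = -2 + j - 5 L$ ($r{\left(j,L \right)} = -2 + \left(L \left(-5\right) + j\right) = -2 - \left(- j + 5 L\right) = -2 + j - 5 L$)
$g = \frac{382967223}{144482458}$ ($g = \left(-171931\right) \left(- \frac{1}{214282}\right) + 236780 \cdot \frac{1}{128110} = \frac{9049}{11278} + \frac{23678}{12811} = \frac{382967223}{144482458} \approx 2.6506$)
$D = \frac{4}{-3 + 3 \sqrt{13066}}$ ($D = \frac{4}{-3 + \sqrt{\left(136495 - 19498\right) + 597}} = \frac{4}{-3 + \sqrt{116997 + 597}} = \frac{4}{-3 + \sqrt{117594}} = \frac{4}{-3 + 3 \sqrt{13066}} \approx 0.011767$)
$\frac{D}{r{\left(-221,-539 \right)} - g} = \frac{\frac{4}{39195} + \frac{4 \sqrt{13066}}{39195}}{\left(-2 - 221 - -2695\right) - \frac{382967223}{144482458}} = \frac{\frac{4}{39195} + \frac{4 \sqrt{13066}}{39195}}{\left(-2 - 221 + 2695\right) - \frac{382967223}{144482458}} = \frac{\frac{4}{39195} + \frac{4 \sqrt{13066}}{39195}}{2472 - \frac{382967223}{144482458}} = \frac{\frac{4}{39195} + \frac{4 \sqrt{13066}}{39195}}{\frac{356777668953}{144482458}} = \left(\frac{4}{39195} + \frac{4 \sqrt{13066}}{39195}\right) \frac{144482458}{356777668953} = \frac{577929832}{13983900734612835} + \frac{577929832 \sqrt{13066}}{13983900734612835}$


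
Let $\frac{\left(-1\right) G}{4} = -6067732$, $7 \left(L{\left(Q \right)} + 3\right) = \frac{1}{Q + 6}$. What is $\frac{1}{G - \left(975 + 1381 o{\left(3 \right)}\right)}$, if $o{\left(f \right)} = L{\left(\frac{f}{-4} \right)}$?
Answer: $\frac{147}{3568286588} \approx 4.1196 \cdot 10^{-8}$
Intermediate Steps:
$L{\left(Q \right)} = -3 + \frac{1}{7 \left(6 + Q\right)}$ ($L{\left(Q \right)} = -3 + \frac{1}{7 \left(Q + 6\right)} = -3 + \frac{1}{7 \left(6 + Q\right)}$)
$o{\left(f \right)} = \frac{-125 + \frac{21 f}{4}}{7 \left(6 - \frac{f}{4}\right)}$ ($o{\left(f \right)} = \frac{-125 - 21 \frac{f}{-4}}{7 \left(6 + \frac{f}{-4}\right)} = \frac{-125 - 21 f \left(- \frac{1}{4}\right)}{7 \left(6 + f \left(- \frac{1}{4}\right)\right)} = \frac{-125 - 21 \left(- \frac{f}{4}\right)}{7 \left(6 - \frac{f}{4}\right)} = \frac{-125 + \frac{21 f}{4}}{7 \left(6 - \frac{f}{4}\right)}$)
$G = 24270928$ ($G = \left(-4\right) \left(-6067732\right) = 24270928$)
$\frac{1}{G - \left(975 + 1381 o{\left(3 \right)}\right)} = \frac{1}{24270928 - \left(975 + 1381 \frac{500 - 63}{7 \left(-24 + 3\right)}\right)} = \frac{1}{24270928 - \left(975 + 1381 \frac{500 - 63}{7 \left(-21\right)}\right)} = \frac{1}{24270928 - \left(975 + 1381 \cdot \frac{1}{7} \left(- \frac{1}{21}\right) 437\right)} = \frac{1}{24270928 - - \frac{460172}{147}} = \frac{1}{24270928 + \left(-975 + \frac{603497}{147}\right)} = \frac{1}{24270928 + \frac{460172}{147}} = \frac{1}{\frac{3568286588}{147}} = \frac{147}{3568286588}$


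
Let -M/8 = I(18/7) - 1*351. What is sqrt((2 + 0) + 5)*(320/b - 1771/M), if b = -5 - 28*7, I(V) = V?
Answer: -2911879*sqrt(7)/1307304 ≈ -5.8931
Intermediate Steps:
b = -201 (b = -5 - 196 = -201)
M = 19512/7 (M = -8*(18/7 - 1*351) = -8*(18*(1/7) - 351) = -8*(18/7 - 351) = -8*(-2439/7) = 19512/7 ≈ 2787.4)
sqrt((2 + 0) + 5)*(320/b - 1771/M) = sqrt((2 + 0) + 5)*(320/(-201) - 1771/19512/7) = sqrt(2 + 5)*(320*(-1/201) - 1771*7/19512) = sqrt(7)*(-320/201 - 12397/19512) = sqrt(7)*(-2911879/1307304) = -2911879*sqrt(7)/1307304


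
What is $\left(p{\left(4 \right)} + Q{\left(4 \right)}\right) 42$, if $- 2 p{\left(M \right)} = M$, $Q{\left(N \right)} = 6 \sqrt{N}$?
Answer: $420$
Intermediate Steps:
$p{\left(M \right)} = - \frac{M}{2}$
$\left(p{\left(4 \right)} + Q{\left(4 \right)}\right) 42 = \left(\left(- \frac{1}{2}\right) 4 + 6 \sqrt{4}\right) 42 = \left(-2 + 6 \cdot 2\right) 42 = \left(-2 + 12\right) 42 = 10 \cdot 42 = 420$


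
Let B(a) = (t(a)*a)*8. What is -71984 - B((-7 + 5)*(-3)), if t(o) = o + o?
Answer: -72560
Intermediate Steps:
t(o) = 2*o
B(a) = 16*a**2 (B(a) = ((2*a)*a)*8 = (2*a**2)*8 = 16*a**2)
-71984 - B((-7 + 5)*(-3)) = -71984 - 16*((-7 + 5)*(-3))**2 = -71984 - 16*(-2*(-3))**2 = -71984 - 16*6**2 = -71984 - 16*36 = -71984 - 1*576 = -71984 - 576 = -72560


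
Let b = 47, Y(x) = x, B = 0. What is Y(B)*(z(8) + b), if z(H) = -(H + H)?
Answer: 0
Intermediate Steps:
z(H) = -2*H
Y(B)*(z(8) + b) = 0*(-2*8 + 47) = 0*(-16 + 47) = 0*31 = 0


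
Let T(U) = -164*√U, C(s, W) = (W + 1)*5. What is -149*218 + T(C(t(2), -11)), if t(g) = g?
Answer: -32482 - 820*I*√2 ≈ -32482.0 - 1159.7*I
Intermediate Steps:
C(s, W) = 5 + 5*W (C(s, W) = (1 + W)*5 = 5 + 5*W)
-149*218 + T(C(t(2), -11)) = -149*218 - 164*√(5 + 5*(-11)) = -32482 - 164*√(5 - 55) = -32482 - 820*I*√2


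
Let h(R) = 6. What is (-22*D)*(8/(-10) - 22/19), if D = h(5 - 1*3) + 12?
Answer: 73656/95 ≈ 775.33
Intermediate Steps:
D = 18 (D = 6 + 12 = 18)
(-22*D)*(8/(-10) - 22/19) = (-22*18)*(8/(-10) - 22/19) = -396*(8*(-⅒) - 22*1/19) = -396*(-⅘ - 22/19) = -396*(-186/95) = 73656/95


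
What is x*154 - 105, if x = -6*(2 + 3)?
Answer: -4725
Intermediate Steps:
x = -30 (x = -6*5 = -30)
x*154 - 105 = -30*154 - 105 = -4620 - 105 = -4725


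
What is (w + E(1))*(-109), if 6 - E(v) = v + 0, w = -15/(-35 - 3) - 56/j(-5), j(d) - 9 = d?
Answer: 35643/38 ≈ 937.97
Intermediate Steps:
j(d) = 9 + d
w = -517/38 (w = -15/(-35 - 3) - 56/(9 - 5) = -15/(-38) - 56/4 = -15*(-1/38) - 56*1/4 = 15/38 - 14 = -517/38 ≈ -13.605)
E(v) = 6 - v (E(v) = 6 - (v + 0) = 6 - v)
(w + E(1))*(-109) = (-517/38 + (6 - 1*1))*(-109) = (-517/38 + (6 - 1))*(-109) = (-517/38 + 5)*(-109) = -327/38*(-109) = 35643/38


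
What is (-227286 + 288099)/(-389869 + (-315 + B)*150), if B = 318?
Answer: -60813/389419 ≈ -0.15616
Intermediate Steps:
(-227286 + 288099)/(-389869 + (-315 + B)*150) = (-227286 + 288099)/(-389869 + (-315 + 318)*150) = 60813/(-389869 + 3*150) = 60813/(-389869 + 450) = 60813/(-389419) = 60813*(-1/389419) = -60813/389419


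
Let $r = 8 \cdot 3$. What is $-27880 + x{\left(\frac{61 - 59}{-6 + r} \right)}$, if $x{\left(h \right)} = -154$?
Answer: $-28034$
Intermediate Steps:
$r = 24$
$-27880 + x{\left(\frac{61 - 59}{-6 + r} \right)} = -27880 - 154 = -28034$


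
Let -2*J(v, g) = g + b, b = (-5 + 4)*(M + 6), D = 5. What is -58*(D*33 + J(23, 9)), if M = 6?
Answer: -9657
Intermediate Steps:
b = -12 (b = (-5 + 4)*(6 + 6) = -1*12 = -12)
J(v, g) = 6 - g/2 (J(v, g) = -(g - 12)/2 = -(-12 + g)/2 = 6 - g/2)
-58*(D*33 + J(23, 9)) = -58*(5*33 + (6 - ½*9)) = -58*(165 + (6 - 9/2)) = -58*(165 + 3/2) = -58*333/2 = -9657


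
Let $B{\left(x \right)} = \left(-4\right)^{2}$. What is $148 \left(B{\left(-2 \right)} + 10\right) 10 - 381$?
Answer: $38099$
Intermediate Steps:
$B{\left(x \right)} = 16$
$148 \left(B{\left(-2 \right)} + 10\right) 10 - 381 = 148 \left(16 + 10\right) 10 - 381 = 148 \cdot 26 \cdot 10 - 381 = 148 \cdot 260 - 381 = 38480 - 381 = 38099$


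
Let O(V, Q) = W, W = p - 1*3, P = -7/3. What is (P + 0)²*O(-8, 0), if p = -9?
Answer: -196/3 ≈ -65.333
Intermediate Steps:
P = -7/3 (P = -7*⅓ = -7/3 ≈ -2.3333)
W = -12 (W = -9 - 1*3 = -9 - 3 = -12)
O(V, Q) = -12
(P + 0)²*O(-8, 0) = (-7/3 + 0)²*(-12) = (-7/3)²*(-12) = (49/9)*(-12) = -196/3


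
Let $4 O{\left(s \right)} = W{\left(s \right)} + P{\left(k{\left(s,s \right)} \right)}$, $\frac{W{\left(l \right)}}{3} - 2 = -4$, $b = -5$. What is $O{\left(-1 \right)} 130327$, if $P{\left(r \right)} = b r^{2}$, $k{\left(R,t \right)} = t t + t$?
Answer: $- \frac{390981}{2} \approx -1.9549 \cdot 10^{5}$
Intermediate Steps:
$k{\left(R,t \right)} = t + t^{2}$ ($k{\left(R,t \right)} = t^{2} + t = t + t^{2}$)
$P{\left(r \right)} = - 5 r^{2}$
$W{\left(l \right)} = -6$ ($W{\left(l \right)} = 6 + 3 \left(-4\right) = 6 - 12 = -6$)
$O{\left(s \right)} = - \frac{3}{2} - \frac{5 s^{2} \left(1 + s\right)^{2}}{4}$ ($O{\left(s \right)} = \frac{-6 - 5 \left(s \left(1 + s\right)\right)^{2}}{4} = \frac{-6 - 5 s^{2} \left(1 + s\right)^{2}}{4} = - \frac{3}{2} - \frac{5 s^{2} \left(1 + s\right)^{2}}{4}$)
$O{\left(-1 \right)} 130327 = \left(- \frac{3}{2} - \frac{5 \left(-1\right)^{2} \left(1 - 1\right)^{2}}{4}\right) 130327 = \left(- \frac{3}{2} - \frac{5 \cdot 0^{2}}{4}\right) 130327 = \left(- \frac{3}{2} - \frac{5}{4} \cdot 0\right) 130327 = \left(- \frac{3}{2} + 0\right) 130327 = \left(- \frac{3}{2}\right) 130327 = - \frac{390981}{2}$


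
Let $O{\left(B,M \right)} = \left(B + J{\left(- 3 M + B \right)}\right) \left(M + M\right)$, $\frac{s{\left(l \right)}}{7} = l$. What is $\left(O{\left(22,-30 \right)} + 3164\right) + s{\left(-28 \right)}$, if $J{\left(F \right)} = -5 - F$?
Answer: $8668$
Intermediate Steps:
$s{\left(l \right)} = 7 l$
$O{\left(B,M \right)} = 2 M \left(-5 + 3 M\right)$ ($O{\left(B,M \right)} = \left(B - \left(5 + B - 3 M\right)\right) \left(M + M\right) = \left(B - \left(5 + B - 3 M\right)\right) 2 M = \left(-5 + 3 M\right) 2 M = 2 M \left(-5 + 3 M\right)$)
$\left(O{\left(22,-30 \right)} + 3164\right) + s{\left(-28 \right)} = \left(2 \left(-30\right) \left(-5 + 3 \left(-30\right)\right) + 3164\right) + 7 \left(-28\right) = \left(2 \left(-30\right) \left(-5 - 90\right) + 3164\right) - 196 = \left(2 \left(-30\right) \left(-95\right) + 3164\right) - 196 = \left(5700 + 3164\right) - 196 = 8864 - 196 = 8668$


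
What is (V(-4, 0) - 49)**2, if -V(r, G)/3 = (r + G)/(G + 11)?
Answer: 277729/121 ≈ 2295.3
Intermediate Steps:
V(r, G) = -3*(G + r)/(11 + G) (V(r, G) = -3*(r + G)/(G + 11) = -3*(G + r)/(11 + G))
(V(-4, 0) - 49)**2 = (3*(-1*0 - 1*(-4))/(11 + 0) - 49)**2 = (3*(0 + 4)/11 - 49)**2 = (3*(1/11)*4 - 49)**2 = (12/11 - 49)**2 = (-527/11)**2 = 277729/121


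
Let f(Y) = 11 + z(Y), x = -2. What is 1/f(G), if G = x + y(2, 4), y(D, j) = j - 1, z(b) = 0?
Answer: 1/11 ≈ 0.090909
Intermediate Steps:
y(D, j) = -1 + j
G = 1 (G = -2 + (-1 + 4) = -2 + 3 = 1)
f(Y) = 11 (f(Y) = 11 + 0 = 11)
1/f(G) = 1/11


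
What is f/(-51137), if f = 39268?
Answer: -39268/51137 ≈ -0.76790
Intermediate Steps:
f/(-51137) = 39268/(-51137) = 39268*(-1/51137) = -39268/51137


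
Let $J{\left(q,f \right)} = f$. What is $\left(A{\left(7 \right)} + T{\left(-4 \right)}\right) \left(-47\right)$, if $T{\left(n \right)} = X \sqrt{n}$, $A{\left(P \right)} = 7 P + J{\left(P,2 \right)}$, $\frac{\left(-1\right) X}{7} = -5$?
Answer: $-2397 - 3290 i \approx -2397.0 - 3290.0 i$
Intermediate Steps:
$X = 35$ ($X = \left(-7\right) \left(-5\right) = 35$)
$A{\left(P \right)} = 2 + 7 P$ ($A{\left(P \right)} = 7 P + 2 = 2 + 7 P$)
$T{\left(n \right)} = 35 \sqrt{n}$
$\left(A{\left(7 \right)} + T{\left(-4 \right)}\right) \left(-47\right) = \left(\left(2 + 7 \cdot 7\right) + 35 \sqrt{-4}\right) \left(-47\right) = \left(\left(2 + 49\right) + 35 \cdot 2 i\right) \left(-47\right) = \left(51 + 70 i\right) \left(-47\right) = -2397 - 3290 i$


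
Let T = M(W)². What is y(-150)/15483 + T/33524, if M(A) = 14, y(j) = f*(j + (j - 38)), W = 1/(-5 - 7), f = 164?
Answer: -35678225/9981771 ≈ -3.5743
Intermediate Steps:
W = -1/12 (W = 1/(-12) = -1/12 ≈ -0.083333)
y(j) = -6232 + 328*j (y(j) = 164*(j + (j - 38)) = 164*(j + (-38 + j)) = 164*(-38 + 2*j) = -6232 + 328*j)
T = 196 (T = 14² = 196)
y(-150)/15483 + T/33524 = (-6232 + 328*(-150))/15483 + 196/33524 = (-6232 - 49200)*(1/15483) + 196*(1/33524) = -55432*1/15483 + 49/8381 = -4264/1191 + 49/8381 = -35678225/9981771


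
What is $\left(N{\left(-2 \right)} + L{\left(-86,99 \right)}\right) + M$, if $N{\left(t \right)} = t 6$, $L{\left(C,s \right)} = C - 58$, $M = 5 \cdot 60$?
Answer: $144$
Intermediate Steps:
$M = 300$
$L{\left(C,s \right)} = -58 + C$
$N{\left(t \right)} = 6 t$
$\left(N{\left(-2 \right)} + L{\left(-86,99 \right)}\right) + M = \left(6 \left(-2\right) - 144\right) + 300 = \left(-12 - 144\right) + 300 = -156 + 300 = 144$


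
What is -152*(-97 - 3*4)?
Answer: 16568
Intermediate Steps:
-152*(-97 - 3*4) = -152*(-97 - 12) = -152*(-109) = 16568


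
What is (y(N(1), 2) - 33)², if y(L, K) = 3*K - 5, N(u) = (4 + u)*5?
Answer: 1024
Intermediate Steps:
N(u) = 20 + 5*u
y(L, K) = -5 + 3*K
(y(N(1), 2) - 33)² = ((-5 + 3*2) - 33)² = ((-5 + 6) - 33)² = (1 - 33)² = (-32)² = 1024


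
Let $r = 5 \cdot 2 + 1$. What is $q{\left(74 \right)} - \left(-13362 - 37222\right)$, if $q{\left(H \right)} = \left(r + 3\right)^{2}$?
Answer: $50780$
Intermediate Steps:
$r = 11$ ($r = 10 + 1 = 11$)
$q{\left(H \right)} = 196$ ($q{\left(H \right)} = \left(11 + 3\right)^{2} = 14^{2} = 196$)
$q{\left(74 \right)} - \left(-13362 - 37222\right) = 196 - \left(-13362 - 37222\right) = 196 - -50584 = 196 + 50584 = 50780$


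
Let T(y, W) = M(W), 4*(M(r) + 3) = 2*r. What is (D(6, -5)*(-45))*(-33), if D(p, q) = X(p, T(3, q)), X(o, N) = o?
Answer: 8910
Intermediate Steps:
M(r) = -3 + r/2 (M(r) = -3 + (2*r)/4 = -3 + r/2)
T(y, W) = -3 + W/2
D(p, q) = p
(D(6, -5)*(-45))*(-33) = (6*(-45))*(-33) = -270*(-33) = 8910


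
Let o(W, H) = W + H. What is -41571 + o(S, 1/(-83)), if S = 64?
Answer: -3445082/83 ≈ -41507.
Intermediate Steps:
o(W, H) = H + W
-41571 + o(S, 1/(-83)) = -41571 + (1/(-83) + 64) = -41571 + (-1/83 + 64) = -41571 + 5311/83 = -3445082/83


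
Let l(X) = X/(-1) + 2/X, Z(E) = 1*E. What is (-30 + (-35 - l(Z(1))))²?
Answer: 4356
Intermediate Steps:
Z(E) = E
l(X) = -X + 2/X (l(X) = X*(-1) + 2/X = -X + 2/X)
(-30 + (-35 - l(Z(1))))² = (-30 + (-35 - (-1*1 + 2/1)))² = (-30 + (-35 - (-1 + 2*1)))² = (-30 + (-35 - (-1 + 2)))² = (-30 + (-35 - 1*1))² = (-30 + (-35 - 1))² = (-30 - 36)² = (-66)² = 4356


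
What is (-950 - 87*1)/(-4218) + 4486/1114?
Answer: 10038583/2349426 ≈ 4.2728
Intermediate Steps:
(-950 - 87*1)/(-4218) + 4486/1114 = (-950 - 87)*(-1/4218) + 4486*(1/1114) = -1037*(-1/4218) + 2243/557 = 1037/4218 + 2243/557 = 10038583/2349426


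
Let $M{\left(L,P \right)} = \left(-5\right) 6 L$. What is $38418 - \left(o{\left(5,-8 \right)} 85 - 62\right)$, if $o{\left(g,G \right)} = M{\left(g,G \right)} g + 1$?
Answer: $102145$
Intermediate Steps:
$M{\left(L,P \right)} = - 30 L$
$o{\left(g,G \right)} = 1 - 30 g^{2}$ ($o{\left(g,G \right)} = - 30 g g + 1 = - 30 g^{2} + 1 = 1 - 30 g^{2}$)
$38418 - \left(o{\left(5,-8 \right)} 85 - 62\right) = 38418 - \left(\left(1 - 30 \cdot 5^{2}\right) 85 - 62\right) = 38418 - \left(\left(1 - 750\right) 85 - 62\right) = 38418 - \left(\left(-749\right) 85 - 62\right) = 38418 - \left(-63665 - 62\right) = 38418 - -63727 = 38418 + 63727 = 102145$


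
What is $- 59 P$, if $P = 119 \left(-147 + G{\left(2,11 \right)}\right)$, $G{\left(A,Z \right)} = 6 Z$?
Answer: $568701$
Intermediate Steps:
$P = -9639$ ($P = 119 \left(-147 + 6 \cdot 11\right) = 119 \left(-147 + 66\right) = 119 \left(-81\right) = -9639$)
$- 59 P = \left(-59\right) \left(-9639\right) = 568701$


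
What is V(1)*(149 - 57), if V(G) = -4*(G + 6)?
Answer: -2576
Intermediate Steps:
V(G) = -24 - 4*G (V(G) = -4*(6 + G) = -24 - 4*G)
V(1)*(149 - 57) = (-24 - 4*1)*(149 - 57) = (-24 - 4)*92 = -28*92 = -2576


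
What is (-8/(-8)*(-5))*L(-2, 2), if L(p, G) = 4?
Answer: -20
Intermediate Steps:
(-8/(-8)*(-5))*L(-2, 2) = (-8/(-8)*(-5))*4 = (-8*(-⅛)*(-5))*4 = (1*(-5))*4 = -5*4 = -20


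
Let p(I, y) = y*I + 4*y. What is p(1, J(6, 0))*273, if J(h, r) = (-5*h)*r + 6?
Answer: 8190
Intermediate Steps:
J(h, r) = 6 - 5*h*r (J(h, r) = -5*h*r + 6 = 6 - 5*h*r)
p(I, y) = 4*y + I*y (p(I, y) = I*y + 4*y = 4*y + I*y)
p(1, J(6, 0))*273 = ((6 - 5*6*0)*(4 + 1))*273 = ((6 + 0)*5)*273 = (6*5)*273 = 30*273 = 8190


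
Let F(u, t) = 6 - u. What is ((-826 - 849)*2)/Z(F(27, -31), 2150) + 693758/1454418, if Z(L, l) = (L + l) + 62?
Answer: -239448323/227616417 ≈ -1.0520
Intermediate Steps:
Z(L, l) = 62 + L + l
((-826 - 849)*2)/Z(F(27, -31), 2150) + 693758/1454418 = ((-826 - 849)*2)/(62 + (6 - 1*27) + 2150) + 693758/1454418 = (-1675*2)/(62 + (6 - 27) + 2150) + 693758*(1/1454418) = -3350/(62 - 21 + 2150) + 346879/727209 = -3350/2191 + 346879/727209 = -239448323/227616417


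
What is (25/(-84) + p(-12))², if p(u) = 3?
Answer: 51529/7056 ≈ 7.3029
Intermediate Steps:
(25/(-84) + p(-12))² = (25/(-84) + 3)² = (25*(-1/84) + 3)² = (-25/84 + 3)² = (227/84)² = 51529/7056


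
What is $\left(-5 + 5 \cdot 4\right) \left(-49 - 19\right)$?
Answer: $-1020$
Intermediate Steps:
$\left(-5 + 5 \cdot 4\right) \left(-49 - 19\right) = \left(-5 + 20\right) \left(-68\right) = 15 \left(-68\right) = -1020$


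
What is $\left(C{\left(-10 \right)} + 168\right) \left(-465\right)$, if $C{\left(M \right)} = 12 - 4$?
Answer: $-81840$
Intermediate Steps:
$C{\left(M \right)} = 8$
$\left(C{\left(-10 \right)} + 168\right) \left(-465\right) = \left(8 + 168\right) \left(-465\right) = 176 \left(-465\right) = -81840$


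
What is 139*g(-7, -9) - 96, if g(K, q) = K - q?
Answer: 182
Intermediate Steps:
139*g(-7, -9) - 96 = 139*(-7 - 1*(-9)) - 96 = 139*(-7 + 9) - 96 = 139*2 - 96 = 278 - 96 = 182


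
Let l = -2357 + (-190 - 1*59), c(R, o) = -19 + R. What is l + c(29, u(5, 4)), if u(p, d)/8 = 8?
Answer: -2596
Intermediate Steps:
u(p, d) = 64 (u(p, d) = 8*8 = 64)
l = -2606 (l = -2357 + (-190 - 59) = -2357 - 249 = -2606)
l + c(29, u(5, 4)) = -2606 + (-19 + 29) = -2606 + 10 = -2596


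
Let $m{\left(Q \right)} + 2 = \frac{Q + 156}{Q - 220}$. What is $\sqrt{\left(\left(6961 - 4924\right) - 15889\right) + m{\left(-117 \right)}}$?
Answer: $\frac{i \sqrt{1573398069}}{337} \approx 117.7 i$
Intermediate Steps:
$m{\left(Q \right)} = -2 + \frac{156 + Q}{-220 + Q}$ ($m{\left(Q \right)} = -2 + \frac{Q + 156}{Q - 220} = -2 + \frac{156 + Q}{-220 + Q}$)
$\sqrt{\left(\left(6961 - 4924\right) - 15889\right) + m{\left(-117 \right)}} = \sqrt{\left(\left(6961 - 4924\right) - 15889\right) + \frac{596 - -117}{-220 - 117}} = \sqrt{\left(2037 - 15889\right) + \frac{596 + 117}{-337}} = \sqrt{-13852 - \frac{713}{337}} = \sqrt{- \frac{4668837}{337}} = \frac{i \sqrt{1573398069}}{337}$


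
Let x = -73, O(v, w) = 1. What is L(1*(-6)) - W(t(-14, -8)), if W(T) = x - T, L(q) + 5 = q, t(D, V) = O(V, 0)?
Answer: 63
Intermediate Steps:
t(D, V) = 1
L(q) = -5 + q
W(T) = -73 - T
L(1*(-6)) - W(t(-14, -8)) = (-5 + 1*(-6)) - (-73 - 1*1) = (-5 - 6) - (-73 - 1) = -11 - 1*(-74) = -11 + 74 = 63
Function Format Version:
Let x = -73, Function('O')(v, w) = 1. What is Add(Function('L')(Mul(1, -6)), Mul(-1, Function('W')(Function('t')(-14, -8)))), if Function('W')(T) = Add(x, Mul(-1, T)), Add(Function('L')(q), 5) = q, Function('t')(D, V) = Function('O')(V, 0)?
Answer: 63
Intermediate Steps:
Function('t')(D, V) = 1
Function('L')(q) = Add(-5, q)
Function('W')(T) = Add(-73, Mul(-1, T))
Add(Function('L')(Mul(1, -6)), Mul(-1, Function('W')(Function('t')(-14, -8)))) = Add(Add(-5, Mul(1, -6)), Mul(-1, Add(-73, Mul(-1, 1)))) = Add(Add(-5, -6), Mul(-1, Add(-73, -1))) = Add(-11, Mul(-1, -74)) = Add(-11, 74) = 63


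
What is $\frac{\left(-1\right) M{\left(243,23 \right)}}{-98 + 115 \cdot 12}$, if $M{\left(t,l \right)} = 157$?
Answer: $- \frac{157}{1282} \approx -0.12246$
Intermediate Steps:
$\frac{\left(-1\right) M{\left(243,23 \right)}}{-98 + 115 \cdot 12} = \frac{\left(-1\right) 157}{-98 + 115 \cdot 12} = - \frac{157}{-98 + 1380} = - \frac{157}{1282}$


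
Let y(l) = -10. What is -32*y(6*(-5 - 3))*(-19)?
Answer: -6080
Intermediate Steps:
-32*y(6*(-5 - 3))*(-19) = -32*(-10)*(-19) = 320*(-19) = -6080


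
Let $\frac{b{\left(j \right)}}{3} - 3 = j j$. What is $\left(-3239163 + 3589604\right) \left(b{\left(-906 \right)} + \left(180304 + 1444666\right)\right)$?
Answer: $1432423031767$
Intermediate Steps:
$b{\left(j \right)} = 9 + 3 j^{2}$ ($b{\left(j \right)} = 9 + 3 j j = 9 + 3 j^{2}$)
$\left(-3239163 + 3589604\right) \left(b{\left(-906 \right)} + \left(180304 + 1444666\right)\right) = \left(-3239163 + 3589604\right) \left(\left(9 + 3 \left(-906\right)^{2}\right) + \left(180304 + 1444666\right)\right) = 350441 \left(\left(9 + 3 \cdot 820836\right) + 1624970\right) = 350441 \left(\left(9 + 2462508\right) + 1624970\right) = 350441 \left(2462517 + 1624970\right) = 350441 \cdot 4087487 = 1432423031767$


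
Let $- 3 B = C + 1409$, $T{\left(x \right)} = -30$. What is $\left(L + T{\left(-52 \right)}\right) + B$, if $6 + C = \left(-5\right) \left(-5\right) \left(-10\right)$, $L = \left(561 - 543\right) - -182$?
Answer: $- \frac{643}{3} \approx -214.33$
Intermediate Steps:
$L = 200$ ($L = \left(561 - 543\right) + 182 = 18 + 182 = 200$)
$C = -256$ ($C = -6 + \left(-5\right) \left(-5\right) \left(-10\right) = -6 + 25 \left(-10\right) = -6 - 250 = -256$)
$B = - \frac{1153}{3}$ ($B = - \frac{-256 + 1409}{3} = \left(- \frac{1}{3}\right) 1153 = - \frac{1153}{3} \approx -384.33$)
$\left(L + T{\left(-52 \right)}\right) + B = \left(200 - 30\right) - \frac{1153}{3} = 170 - \frac{1153}{3} = - \frac{643}{3}$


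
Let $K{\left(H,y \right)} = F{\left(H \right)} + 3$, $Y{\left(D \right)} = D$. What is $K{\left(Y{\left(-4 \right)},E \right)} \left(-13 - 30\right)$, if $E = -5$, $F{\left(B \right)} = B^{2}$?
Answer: $-817$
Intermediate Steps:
$K{\left(H,y \right)} = 3 + H^{2}$ ($K{\left(H,y \right)} = H^{2} + 3 = 3 + H^{2}$)
$K{\left(Y{\left(-4 \right)},E \right)} \left(-13 - 30\right) = \left(3 + \left(-4\right)^{2}\right) \left(-13 - 30\right) = \left(3 + 16\right) \left(-13 - 30\right) = 19 \left(-43\right) = -817$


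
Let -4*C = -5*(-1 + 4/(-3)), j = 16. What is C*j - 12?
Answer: -176/3 ≈ -58.667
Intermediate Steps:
C = -35/12 (C = -(-5)*(-1 + 4/(-3))/4 = -(-5)*(-1 + 4*(-1/3))/4 = -(-5)*(-1 - 4/3)/4 = -(-5)*(-7)/(4*3) = -1/4*35/3 = -35/12 ≈ -2.9167)
C*j - 12 = -35/12*16 - 12 = -140/3 - 12 = -176/3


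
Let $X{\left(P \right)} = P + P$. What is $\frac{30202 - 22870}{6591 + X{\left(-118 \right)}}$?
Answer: $\frac{7332}{6355} \approx 1.1537$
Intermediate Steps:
$X{\left(P \right)} = 2 P$
$\frac{30202 - 22870}{6591 + X{\left(-118 \right)}} = \frac{30202 - 22870}{6591 + 2 \left(-118\right)} = \frac{7332}{6591 - 236} = \frac{7332}{6355}$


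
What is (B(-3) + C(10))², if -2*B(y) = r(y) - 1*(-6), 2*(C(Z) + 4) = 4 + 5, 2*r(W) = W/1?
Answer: 49/16 ≈ 3.0625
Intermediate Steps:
r(W) = W/2 (r(W) = (W/1)/2 = (W*1)/2 = W/2)
C(Z) = ½ (C(Z) = -4 + (4 + 5)/2 = -4 + (½)*9 = -4 + 9/2 = ½)
B(y) = -3 - y/4 (B(y) = -(y/2 - 1*(-6))/2 = -(y/2 + 6)/2 = -(6 + y/2)/2 = -3 - y/4)
(B(-3) + C(10))² = ((-3 - ¼*(-3)) + ½)² = ((-3 + ¾) + ½)² = (-9/4 + ½)² = (-7/4)² = 49/16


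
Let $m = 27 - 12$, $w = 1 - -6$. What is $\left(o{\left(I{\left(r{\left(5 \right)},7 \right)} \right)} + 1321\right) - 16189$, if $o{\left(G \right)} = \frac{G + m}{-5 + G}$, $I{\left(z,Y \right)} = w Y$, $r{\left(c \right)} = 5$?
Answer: $- \frac{163532}{11} \approx -14867.0$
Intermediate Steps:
$w = 7$ ($w = 1 + 6 = 7$)
$m = 15$
$I{\left(z,Y \right)} = 7 Y$
$o{\left(G \right)} = \frac{15 + G}{-5 + G}$ ($o{\left(G \right)} = \frac{G + 15}{-5 + G} = \frac{15 + G}{-5 + G}$)
$\left(o{\left(I{\left(r{\left(5 \right)},7 \right)} \right)} + 1321\right) - 16189 = \left(\frac{15 + 7 \cdot 7}{-5 + 7 \cdot 7} + 1321\right) - 16189 = \left(\frac{15 + 49}{-5 + 49} + 1321\right) - 16189 = \left(\frac{1}{44} \cdot 64 + 1321\right) - 16189 = \left(\frac{16}{11} + 1321\right) - 16189 = \frac{14547}{11} - 16189 = - \frac{163532}{11}$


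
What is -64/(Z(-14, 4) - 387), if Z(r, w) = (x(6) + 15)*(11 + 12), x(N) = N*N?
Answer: -32/393 ≈ -0.081425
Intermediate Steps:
x(N) = N²
Z(r, w) = 1173 (Z(r, w) = (6² + 15)*(11 + 12) = (36 + 15)*23 = 51*23 = 1173)
-64/(Z(-14, 4) - 387) = -64/(1173 - 387) = -64/786 = -64*1/786 = -32/393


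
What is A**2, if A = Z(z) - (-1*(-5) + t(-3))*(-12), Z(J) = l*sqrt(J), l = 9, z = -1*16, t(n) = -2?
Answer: 2592*I ≈ 2592.0*I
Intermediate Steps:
z = -16
Z(J) = 9*sqrt(J)
A = 36 + 36*I (A = 9*sqrt(-16) - (-1*(-5) - 2)*(-12) = 9*(4*I) - (5 - 2)*(-12) = 36*I - 3*(-12) = 36*I - 1*(-36) = 36*I + 36 = 36 + 36*I ≈ 36.0 + 36.0*I)
A**2 = (36 + 36*I)**2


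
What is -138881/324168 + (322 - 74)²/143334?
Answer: 5209903/7744049352 ≈ 0.00067276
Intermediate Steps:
-138881/324168 + (322 - 74)²/143334 = -138881*1/324168 + 248²*(1/143334) = -138881/324168 + 61504*(1/143334) = -138881/324168 + 30752/71667 = 5209903/7744049352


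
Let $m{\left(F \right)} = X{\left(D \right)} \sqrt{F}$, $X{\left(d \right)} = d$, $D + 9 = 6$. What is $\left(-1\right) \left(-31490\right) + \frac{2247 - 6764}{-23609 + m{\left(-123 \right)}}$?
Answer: $\frac{17552191403973}{557385988} - \frac{13551 i \sqrt{123}}{557385988} \approx 31490.0 - 0.00026963 i$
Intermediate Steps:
$D = -3$ ($D = -9 + 6 = -3$)
$m{\left(F \right)} = - 3 \sqrt{F}$
$\left(-1\right) \left(-31490\right) + \frac{2247 - 6764}{-23609 + m{\left(-123 \right)}} = \left(-1\right) \left(-31490\right) + \frac{2247 - 6764}{-23609 - 3 \sqrt{-123}} = 31490 - \frac{4517}{-23609 - 3 i \sqrt{123}}$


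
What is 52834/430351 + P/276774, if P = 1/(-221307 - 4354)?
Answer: 3299858294907725/26878474415282514 ≈ 0.12277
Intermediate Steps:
P = -1/225661 (P = 1/(-225661) = -1/225661 ≈ -4.4314e-6)
52834/430351 + P/276774 = 52834/430351 - 1/225661/276774 = 52834*(1/430351) - 1/225661*1/276774 = 52834/430351 - 1/62457097614 = 3299858294907725/26878474415282514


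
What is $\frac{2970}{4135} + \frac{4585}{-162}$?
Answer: $- \frac{3695567}{133974} \approx -27.584$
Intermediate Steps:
$\frac{2970}{4135} + \frac{4585}{-162} = 2970 \cdot \frac{1}{4135} + 4585 \left(- \frac{1}{162}\right) = \frac{594}{827} - \frac{4585}{162} = - \frac{3695567}{133974}$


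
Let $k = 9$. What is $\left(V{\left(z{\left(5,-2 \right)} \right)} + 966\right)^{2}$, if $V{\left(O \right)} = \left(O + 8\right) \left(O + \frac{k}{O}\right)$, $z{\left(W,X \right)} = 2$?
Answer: $1062961$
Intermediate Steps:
$V{\left(O \right)} = \left(8 + O\right) \left(O + \frac{9}{O}\right)$ ($V{\left(O \right)} = \left(O + 8\right) \left(O + \frac{9}{O}\right) = \left(8 + O\right) \left(O + \frac{9}{O}\right)$)
$\left(V{\left(z{\left(5,-2 \right)} \right)} + 966\right)^{2} = \left(\left(9 + 2^{2} + 8 \cdot 2 + \frac{72}{2}\right) + 966\right)^{2} = \left(\left(9 + 4 + 16 + 72 \cdot \frac{1}{2}\right) + 966\right)^{2} = \left(\left(9 + 4 + 16 + 36\right) + 966\right)^{2} = \left(65 + 966\right)^{2} = 1031^{2} = 1062961$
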